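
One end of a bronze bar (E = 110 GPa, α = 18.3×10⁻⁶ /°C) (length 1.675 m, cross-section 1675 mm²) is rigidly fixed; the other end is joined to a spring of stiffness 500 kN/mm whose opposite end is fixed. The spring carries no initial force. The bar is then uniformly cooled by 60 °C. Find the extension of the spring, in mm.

δ ≈ 0.332 mm

Free thermal contraction: δ_free = αΔT L = 18.3×10⁻⁶ × 60 × 1675 = 1.839 mm.
With a force P in the spring, the elastic change of the bar is PL/(AE) and that of the spring is P/k; compatibility requires their sum to equal δ_free.
So P = δ_free / [L/(AE) + 1/k] = 1.839 / [ 1675/(1675×110×10³) + 1/(500×10³) ].
P = 1.839 / 1.109×10⁻⁵ = 165800 N.
Spring extension = P/k = 165800/(500×10³) = 0.3317 mm.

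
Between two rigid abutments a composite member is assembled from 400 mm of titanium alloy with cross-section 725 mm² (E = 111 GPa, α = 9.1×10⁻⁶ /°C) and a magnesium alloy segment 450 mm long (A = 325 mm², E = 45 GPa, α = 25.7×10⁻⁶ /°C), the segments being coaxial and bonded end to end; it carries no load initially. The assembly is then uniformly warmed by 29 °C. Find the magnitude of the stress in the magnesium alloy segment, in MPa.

σ ≈ 38 MPa (compressive)

Free thermal expansion of the whole bar: Σ αᵢΔT Lᵢ = 9.1×10⁻⁶×29×400 + 25.7×10⁻⁶×29×450 = 0.4409 mm.
The rigid supports impose zero overall length change; the single axial force P common to all segments must satisfy P Σ Lᵢ/(AᵢEᵢ) = δ_free.
The series flexibility is Σ Lᵢ/(AᵢEᵢ) = 400/(725×111×10³) + 450/(325×45×10³) = 3.574×10⁻⁵ mm/N.
So P = 0.4409 / 3.574×10⁻⁵ = 12.34 kN, compressive.
σ_{magnesium alloy} = P / A = 12340 / 325 = 37.96 MPa.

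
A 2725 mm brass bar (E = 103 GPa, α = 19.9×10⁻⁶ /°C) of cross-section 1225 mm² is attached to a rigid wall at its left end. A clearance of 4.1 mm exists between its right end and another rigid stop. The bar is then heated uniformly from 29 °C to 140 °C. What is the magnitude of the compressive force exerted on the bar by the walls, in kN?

P ≈ 88.9 kN

Free thermal elongation = αΔT L = 19.9×10⁻⁶ × 111 × 2725 = 6.019 mm.
The gap closes (δ_free > 4.1 mm) and the wall then resists a further 6.019 − 4.1 = 1.919 mm of expansion.
That suppressed elongation corresponds to σ = E·Δ/L = 103×10³ × 1.919/2725 = 72.54 MPa.
Force on the wall = σA = 72.54 × 1225 mm² = 88.87 kN.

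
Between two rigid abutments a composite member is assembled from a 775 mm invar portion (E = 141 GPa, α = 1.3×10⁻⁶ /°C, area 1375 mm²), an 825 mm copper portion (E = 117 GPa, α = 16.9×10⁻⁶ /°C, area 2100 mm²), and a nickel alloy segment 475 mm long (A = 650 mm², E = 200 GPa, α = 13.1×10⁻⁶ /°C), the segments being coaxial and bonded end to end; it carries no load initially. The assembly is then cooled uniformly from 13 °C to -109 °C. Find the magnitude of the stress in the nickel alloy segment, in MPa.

With the walls removed the bar would change length by δ_free = Σ αᵢΔT Lᵢ = 1.3×10⁻⁶×122×775 + 16.9×10⁻⁶×122×825 + 13.1×10⁻⁶×122×475 = 2.583 mm.
The rigid supports impose zero overall length change; the single axial force P common to all segments must satisfy P Σ Lᵢ/(AᵢEᵢ) = δ_free.
Σ Lᵢ/(AᵢEᵢ) = 775/(1375×141×10³) + 825/(2100×117×10³) + 475/(650×200×10³) = 1.101×10⁻⁵ mm/N.
So P = 2.583 / 1.101×10⁻⁵ = 234.6 kN, tensile.
σ_{nickel alloy} = P / A = 234600 / 650 = 361 MPa.

σ ≈ 361 MPa (tensile)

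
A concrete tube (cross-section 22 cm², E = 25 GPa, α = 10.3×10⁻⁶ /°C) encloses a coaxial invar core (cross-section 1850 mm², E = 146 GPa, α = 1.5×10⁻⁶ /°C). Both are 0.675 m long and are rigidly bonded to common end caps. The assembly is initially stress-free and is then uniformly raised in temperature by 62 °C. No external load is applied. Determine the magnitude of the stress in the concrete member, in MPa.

σ ≈ 11.3 MPa (compressive)

Equilibrium of a rigid end plate with no external load gives equal and opposite internal forces ±P in the two members. Since α_{concrete} > α_{invar}, heating drives the concrete into compression and the invar into tension.
Setting the final lengths equal and cancelling L: (α₁ − α₂)ΔT = P/(A₁E₁) + P/(A₂E₂).
|α₁ − α₂|·ΔT = 8.8×10⁻⁶ × 62 = 0.0005456.
1/(A₁E₁) + 1/(A₂E₂) = 1/(2200×25×10³) + 1/(1850×146×10³) = 2.188×10⁻⁸ N⁻¹.
So P = 0.0005456 / 2.188×10⁻⁸ = 24.93 kN.
σ_{concrete} = P/A₁ = 24930/2200 = 11.33 MPa, compressive.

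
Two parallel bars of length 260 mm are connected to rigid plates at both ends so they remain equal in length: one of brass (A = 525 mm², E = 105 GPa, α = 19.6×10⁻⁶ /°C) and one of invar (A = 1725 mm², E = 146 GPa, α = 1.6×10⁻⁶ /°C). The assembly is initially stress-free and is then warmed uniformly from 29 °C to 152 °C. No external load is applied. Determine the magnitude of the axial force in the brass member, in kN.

P ≈ 100 kN (compressive in the brass)

Both members must finish at the same length. With the larger α, the brass tends to over-expand; the plates restrain it, putting the brass in compression and the invar in tension. With no external load the two internal forces are equal and opposite, magnitude P.
Compatibility of the two members (thermal + elastic change equal): (α₁ − α₂)ΔT = P·[1/(A₁E₁) + 1/(A₂E₂)].
|α₁ − α₂|·ΔT = 18×10⁻⁶ × 123 = 0.002214.
1/(A₁E₁) + 1/(A₂E₂) = 1/(525×105×10³) + 1/(1725×146×10³) = 2.211×10⁻⁸ N⁻¹.
P = 0.002214 / 2.211×10⁻⁸ = 100100 N = 100.1 kN.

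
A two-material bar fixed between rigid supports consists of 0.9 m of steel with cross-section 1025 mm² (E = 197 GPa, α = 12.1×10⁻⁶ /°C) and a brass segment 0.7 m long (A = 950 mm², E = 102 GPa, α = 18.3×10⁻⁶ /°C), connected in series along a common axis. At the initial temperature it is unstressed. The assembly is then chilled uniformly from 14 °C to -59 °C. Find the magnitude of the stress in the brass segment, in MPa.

σ ≈ 156 MPa (tensile)

If the supports were absent, the total length change would be Σ αᵢΔT Lᵢ = 12.1×10⁻⁶×73×900 + 18.3×10⁻⁶×73×700 = 1.73 mm.
Since the ends are fixed, an axial force P builds up, equal in every segment, with P · Σ Lᵢ/(AᵢEᵢ) = δ_free.
Σ Lᵢ/(AᵢEᵢ) = 900/(1025×197×10³) + 700/(950×102×10³) = 1.168×10⁻⁵ mm/N.
So P = 1.73 / 1.168×10⁻⁵ = 148.1 kN, tensile.
σ_{brass} = P / A = 148100 / 950 = 155.9 MPa.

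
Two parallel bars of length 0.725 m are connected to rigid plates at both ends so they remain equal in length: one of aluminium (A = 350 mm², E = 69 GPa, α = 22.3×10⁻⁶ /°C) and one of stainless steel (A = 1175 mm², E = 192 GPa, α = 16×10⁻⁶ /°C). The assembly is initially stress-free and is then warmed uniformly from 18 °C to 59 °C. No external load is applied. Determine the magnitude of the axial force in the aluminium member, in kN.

P ≈ 5.63 kN (compressive in the aluminium)

Both members must finish at the same length. With the larger α, the aluminium tends to over-expand; the plates restrain it, putting the aluminium in compression and the stainless steel in tension. With no external load the two internal forces are equal and opposite, magnitude P.
Setting the final lengths equal and cancelling L: (α₁ − α₂)ΔT = P/(A₁E₁) + P/(A₂E₂).
|α₁ − α₂|·ΔT = 6.3×10⁻⁶ × 41 = 0.0002583.
1/(A₁E₁) + 1/(A₂E₂) = 1/(350×69×10³) + 1/(1175×192×10³) = 4.584×10⁻⁸ N⁻¹.
P = 0.0002583 / 4.584×10⁻⁸ = 5635 N = 5.635 kN.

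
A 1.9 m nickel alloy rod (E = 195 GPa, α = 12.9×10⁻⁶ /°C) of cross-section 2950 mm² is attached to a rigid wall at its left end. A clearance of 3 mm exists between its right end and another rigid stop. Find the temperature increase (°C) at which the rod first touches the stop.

The gap closes when αΔT L = 3 mm, since the rod is still unstressed at that instant.
So ΔT = g/(αL) = 3/(12.9×10⁻⁶ × 1900) = 122.4 °C.

ΔT ≈ 122 °C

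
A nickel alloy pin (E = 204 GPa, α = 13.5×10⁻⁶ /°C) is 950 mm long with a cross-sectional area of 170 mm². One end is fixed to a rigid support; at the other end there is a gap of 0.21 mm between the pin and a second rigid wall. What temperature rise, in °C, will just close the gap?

ΔT ≈ 16.4 °C

Contact occurs when the free expansion equals the gap: αΔT L = 0.21 mm.
ΔT = 0.21 / (13.5×10⁻⁶ × 950) = 16.37 °C.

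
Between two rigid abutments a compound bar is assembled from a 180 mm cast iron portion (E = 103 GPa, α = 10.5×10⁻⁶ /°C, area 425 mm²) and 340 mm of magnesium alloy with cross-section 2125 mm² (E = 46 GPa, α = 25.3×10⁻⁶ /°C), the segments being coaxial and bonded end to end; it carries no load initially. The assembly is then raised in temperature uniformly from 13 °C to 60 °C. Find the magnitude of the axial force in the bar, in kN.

If the supports were absent, the total length change would be Σ αᵢΔT Lᵢ = 10.5×10⁻⁶×47×180 + 25.3×10⁻⁶×47×340 = 0.4931 mm.
The rigid supports impose zero overall length change; the single axial force P common to all segments must satisfy P Σ Lᵢ/(AᵢEᵢ) = δ_free.
The series flexibility is Σ Lᵢ/(AᵢEᵢ) = 180/(425×103×10³) + 340/(2125×46×10³) = 7.59×10⁻⁶ mm/N.
Hence P = δ_free / Σ(L/AE) = 0.4931/7.59×10⁻⁶ = 64.97 kN (compressive).

P ≈ 65 kN (compressive)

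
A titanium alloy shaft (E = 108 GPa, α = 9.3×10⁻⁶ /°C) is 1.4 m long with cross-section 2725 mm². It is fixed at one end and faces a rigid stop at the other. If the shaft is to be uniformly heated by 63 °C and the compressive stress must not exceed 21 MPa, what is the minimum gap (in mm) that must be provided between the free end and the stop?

g ≈ 0.548 mm

With no wall the shaft would lengthen by αΔT L = 9.3×10⁻⁶ × 63 × 1400 = 0.8203 mm.
A stress of 21 MPa corresponds to the wall pushing the shaft back by σL/E = 21×1400/(108×10³) = 0.2722 mm.
The gap must absorb the remainder: g_min = 0.8203 − 0.2722 = 0.548 mm.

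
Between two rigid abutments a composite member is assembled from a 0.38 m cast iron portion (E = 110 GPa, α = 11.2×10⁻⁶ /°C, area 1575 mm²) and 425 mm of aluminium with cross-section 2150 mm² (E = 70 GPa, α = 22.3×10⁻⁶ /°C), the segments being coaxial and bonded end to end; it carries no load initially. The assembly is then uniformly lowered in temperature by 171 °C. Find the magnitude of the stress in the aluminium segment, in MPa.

If the supports were absent, the total length change would be Σ αᵢΔT Lᵢ = 11.2×10⁻⁶×171×380 + 22.3×10⁻⁶×171×425 = 2.348 mm.
The rigid supports impose zero overall length change; the single axial force P common to all segments must satisfy P Σ Lᵢ/(AᵢEᵢ) = δ_free.
The series flexibility is Σ Lᵢ/(AᵢEᵢ) = 380/(1575×110×10³) + 425/(2150×70×10³) = 5.017×10⁻⁶ mm/N.
P = 2.348 / 5.017×10⁻⁶ = 468100 N = 468.1 kN, tensile.
σ_{aluminium} = P / A = 468100 / 2150 = 217.7 MPa.

σ ≈ 218 MPa (tensile)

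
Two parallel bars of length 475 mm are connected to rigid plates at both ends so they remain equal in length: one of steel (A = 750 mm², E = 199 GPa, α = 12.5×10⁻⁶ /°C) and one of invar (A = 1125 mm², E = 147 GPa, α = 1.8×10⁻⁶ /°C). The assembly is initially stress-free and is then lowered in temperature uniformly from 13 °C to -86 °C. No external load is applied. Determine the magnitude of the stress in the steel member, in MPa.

Both members must finish at the same length. With the larger α, the steel tends to over-contract; the plates restrain it, putting the steel in tension and the invar in compression. With no external load the two internal forces are equal and opposite, magnitude P.
Compatibility of the two members (thermal + elastic change equal): (α₁ − α₂)ΔT = P·[1/(A₁E₁) + 1/(A₂E₂)].
|α₁ − α₂|·ΔT = 10.7×10⁻⁶ × 99 = 0.001059.
1/(A₁E₁) + 1/(A₂E₂) = 1/(750×199×10³) + 1/(1125×147×10³) = 1.275×10⁻⁸ N⁻¹.
P = 0.001059 / 1.275×10⁻⁸ = 83100 N = 83.1 kN.
σ_{steel} = P/A₁ = 83100/750 = 110.8 MPa, tensile.

σ ≈ 111 MPa (tensile)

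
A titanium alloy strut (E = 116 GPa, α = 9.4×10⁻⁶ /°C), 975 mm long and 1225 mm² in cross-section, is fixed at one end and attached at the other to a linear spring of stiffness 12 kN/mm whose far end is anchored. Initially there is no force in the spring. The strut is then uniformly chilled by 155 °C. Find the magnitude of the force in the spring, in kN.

P ≈ 15.8 kN

If the spring were absent the strut would shorten by αΔT L = 9.4×10⁻⁶ × 155 × 975 = 1.421 mm.
Let P be the tensile force in the spring. The strut extends elastically by PL/(AE) and the spring stretches by P/k; together these equal δ_free.
So P = δ_free / [L/(AE) + 1/k] = 1.421 / [ 975/(1225×116×10³) + 1/(12×10³) ].
P = 1.421 / 9.019×10⁻⁵ = 15750 N.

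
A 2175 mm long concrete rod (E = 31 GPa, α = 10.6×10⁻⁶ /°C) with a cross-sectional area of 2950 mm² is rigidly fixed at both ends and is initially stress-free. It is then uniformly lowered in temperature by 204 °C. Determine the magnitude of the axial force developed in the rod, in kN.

P ≈ 198 kN (tensile)

The ends cannot move, so σ = EαΔT = 31×10³ × 10.6×10⁻⁶ × 204 = 67.03 MPa.
P = AEαΔT = 2950 × 31×10³ × 10.6×10⁻⁶ × 204 = 197.8 kN (tensile).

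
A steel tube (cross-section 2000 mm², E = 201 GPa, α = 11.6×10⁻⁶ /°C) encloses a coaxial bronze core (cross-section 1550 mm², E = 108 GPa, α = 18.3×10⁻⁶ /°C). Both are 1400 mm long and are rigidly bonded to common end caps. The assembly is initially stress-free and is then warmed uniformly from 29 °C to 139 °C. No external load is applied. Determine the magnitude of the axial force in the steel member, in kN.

P ≈ 87.1 kN (tensile in the steel)

The bronze has the larger α, so on heating it would change length more than the steel if both were free. The rigid plates force a common final length, so the bronze is put into compression and the steel into tension, with equal and opposite forces P (no external load).
Equating the net (thermal + elastic) strains gives |α₁ − α₂|·ΔT = P·[1/(A₁E₁) + 1/(A₂E₂)].
|α₁ − α₂|·ΔT = 6.7×10⁻⁶ × 110 = 0.000737.
1/(A₁E₁) + 1/(A₂E₂) = 1/(2000×201×10³) + 1/(1550×108×10³) = 8.461×10⁻⁹ N⁻¹.
P = 0.000737 / 8.461×10⁻⁹ = 87100 N = 87.1 kN.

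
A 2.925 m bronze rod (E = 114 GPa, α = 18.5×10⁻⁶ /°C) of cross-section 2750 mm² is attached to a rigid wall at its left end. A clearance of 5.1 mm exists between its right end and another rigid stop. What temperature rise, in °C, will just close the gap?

The gap closes when αΔT L = 5.1 mm, since the rod is still unstressed at that instant.
So ΔT = g/(αL) = 5.1/(18.5×10⁻⁶ × 2925) = 94.25 °C.

ΔT ≈ 94.2 °C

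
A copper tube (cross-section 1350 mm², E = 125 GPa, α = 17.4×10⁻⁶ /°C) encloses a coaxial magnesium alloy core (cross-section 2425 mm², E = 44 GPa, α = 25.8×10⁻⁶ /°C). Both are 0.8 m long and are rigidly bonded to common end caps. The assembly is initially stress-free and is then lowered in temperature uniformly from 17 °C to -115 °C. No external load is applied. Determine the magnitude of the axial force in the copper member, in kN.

P ≈ 72.5 kN (compressive in the copper)

The magnesium alloy has the larger α, so on cooling it would change length more than the copper if both were free. The rigid plates force a common final length, so the magnesium alloy is put into tension and the copper into compression, with equal and opposite forces P (no external load).
Compatibility of the two members (thermal + elastic change equal): (α₁ − α₂)ΔT = P·[1/(A₁E₁) + 1/(A₂E₂)].
|α₁ − α₂|·ΔT = 8.4×10⁻⁶ × 132 = 0.001109.
1/(A₁E₁) + 1/(A₂E₂) = 1/(1350×125×10³) + 1/(2425×44×10³) = 1.53×10⁻⁸ N⁻¹.
P = 0.001109 / 1.53×10⁻⁸ = 72480 N = 72.48 kN.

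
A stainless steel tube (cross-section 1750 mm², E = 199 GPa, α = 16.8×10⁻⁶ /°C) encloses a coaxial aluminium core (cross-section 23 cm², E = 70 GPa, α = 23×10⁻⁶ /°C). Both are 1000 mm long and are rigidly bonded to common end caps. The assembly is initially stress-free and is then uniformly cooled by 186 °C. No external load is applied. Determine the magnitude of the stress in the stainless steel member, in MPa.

The aluminium has the larger α, so on cooling it would change length more than the stainless steel if both were free. The rigid plates force a common final length, so the aluminium is put into tension and the stainless steel into compression, with equal and opposite forces P (no external load).
Equating the net (thermal + elastic) strains gives |α₁ − α₂|·ΔT = P·[1/(A₁E₁) + 1/(A₂E₂)].
|α₁ − α₂|·ΔT = 6.2×10⁻⁶ × 186 = 0.001153.
1/(A₁E₁) + 1/(A₂E₂) = 1/(1750×199×10³) + 1/(2300×70×10³) = 9.083×10⁻⁹ N⁻¹.
P = 0.001153 / 9.083×10⁻⁹ = 127000 N = 127 kN.
σ_{stainless steel} = P/A₁ = 127000/1750 = 72.55 MPa, compressive.

σ ≈ 72.6 MPa (compressive)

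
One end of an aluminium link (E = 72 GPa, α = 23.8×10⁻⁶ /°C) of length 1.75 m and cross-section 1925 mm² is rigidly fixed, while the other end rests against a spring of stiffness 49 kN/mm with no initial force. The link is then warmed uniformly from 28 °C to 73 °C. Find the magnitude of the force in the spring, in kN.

Free thermal expansion: δ_free = αΔT L = 23.8×10⁻⁶ × 45 × 1750 = 1.874 mm.
With a force P in the spring, the elastic change of the link is PL/(AE) and that of the spring is P/k; compatibility requires their sum to equal δ_free.
So P = δ_free / [L/(AE) + 1/k] = 1.874 / [ 1750/(1925×72×10³) + 1/(49×10³) ].
P = 1.874 / 3.303×10⁻⁵ = 56740 N.

P ≈ 56.7 kN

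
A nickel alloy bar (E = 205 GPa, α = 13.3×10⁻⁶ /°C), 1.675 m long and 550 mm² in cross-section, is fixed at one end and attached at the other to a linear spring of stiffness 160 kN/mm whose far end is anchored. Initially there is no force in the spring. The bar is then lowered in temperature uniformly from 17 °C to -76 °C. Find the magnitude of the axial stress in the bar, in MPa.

σ ≈ 178 MPa (tensile)

The unrestrained thermal change is αΔT L = 13.3×10⁻⁶ × 93 × 1675 = 2.072 mm.
With a force P in the spring, the elastic change of the bar is PL/(AE) and that of the spring is P/k; compatibility requires their sum to equal δ_free.
P [ L/(AE) + 1/k ] = δ_free → P [ 1675/(550×205×10³) + 1/(160×10³) ] = 2.072.
P = 2.072 / 2.111×10⁻⁵ = 98160 N.
σ = P/A = 98160/550 = 178.5 MPa.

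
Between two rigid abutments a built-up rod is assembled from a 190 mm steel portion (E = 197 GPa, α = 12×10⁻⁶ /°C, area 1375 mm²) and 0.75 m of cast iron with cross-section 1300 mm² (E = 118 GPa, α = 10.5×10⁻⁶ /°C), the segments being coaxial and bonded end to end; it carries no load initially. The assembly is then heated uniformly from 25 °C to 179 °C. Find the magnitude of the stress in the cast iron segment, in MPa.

Free thermal expansion of the whole bar: Σ αᵢΔT Lᵢ = 12×10⁻⁶×154×190 + 10.5×10⁻⁶×154×750 = 1.564 mm.
Since the ends are fixed, an axial force P builds up, equal in every segment, with P · Σ Lᵢ/(AᵢEᵢ) = δ_free.
Σ Lᵢ/(AᵢEᵢ) = 190/(1375×197×10³) + 750/(1300×118×10³) = 5.591×10⁻⁶ mm/N.
P = 1.564 / 5.591×10⁻⁶ = 279700 N = 279.7 kN, compressive.
σ_{cast iron} = P / A = 279700 / 1300 = 215.2 MPa.

σ ≈ 215 MPa (compressive)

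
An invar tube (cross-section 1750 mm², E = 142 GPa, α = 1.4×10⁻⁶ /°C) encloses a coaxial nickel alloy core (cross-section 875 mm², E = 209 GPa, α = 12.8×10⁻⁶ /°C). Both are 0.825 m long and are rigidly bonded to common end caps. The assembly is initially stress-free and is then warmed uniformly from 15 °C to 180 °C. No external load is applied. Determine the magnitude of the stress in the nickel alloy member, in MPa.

σ ≈ 226 MPa (compressive)

Equilibrium of a rigid end plate with no external load gives equal and opposite internal forces ±P in the two members. Since α_{nickel alloy} > α_{invar}, heating drives the nickel alloy into compression and the invar into tension.
Compatibility of the two members (thermal + elastic change equal): (α₁ − α₂)ΔT = P·[1/(A₁E₁) + 1/(A₂E₂)].
|α₁ − α₂|·ΔT = 11.4×10⁻⁶ × 165 = 0.001881.
1/(A₁E₁) + 1/(A₂E₂) = 1/(1750×142×10³) + 1/(875×209×10³) = 9.492×10⁻⁹ N⁻¹.
P = 0.001881 / 9.492×10⁻⁹ = 198200 N = 198.2 kN.
σ_{nickel alloy} = P/A₂ = 198200/875 = 226.5 MPa, compressive.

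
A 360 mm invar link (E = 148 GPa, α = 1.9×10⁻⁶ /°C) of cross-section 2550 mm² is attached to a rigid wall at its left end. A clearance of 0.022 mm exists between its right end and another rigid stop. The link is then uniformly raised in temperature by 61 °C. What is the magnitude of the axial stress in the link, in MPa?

Free thermal elongation = αΔT L = 1.9×10⁻⁶ × 61 × 360 = 0.04172 mm.
The gap closes (δ_free > 0.022 mm) and the wall then resists a further 0.04172 − 0.022 = 0.01972 mm of expansion.
Compatibility: PL/(AE) = 0.01972 mm, so σ = P/A = E × (0.01972/360) = 8.109 MPa.

σ ≈ 8.11 MPa (compressive)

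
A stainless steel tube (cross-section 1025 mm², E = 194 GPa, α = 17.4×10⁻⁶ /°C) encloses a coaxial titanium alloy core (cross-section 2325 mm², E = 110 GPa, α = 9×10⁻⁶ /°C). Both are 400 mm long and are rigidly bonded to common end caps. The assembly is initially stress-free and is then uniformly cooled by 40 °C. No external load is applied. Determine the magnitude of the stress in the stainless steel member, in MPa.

σ ≈ 36.7 MPa (tensile)

Equilibrium of a rigid end plate with no external load gives equal and opposite internal forces ±P in the two members. Since α_{stainless steel} > α_{titanium alloy}, cooling drives the stainless steel into tension and the titanium alloy into compression.
Equating the net (thermal + elastic) strains gives |α₁ − α₂|·ΔT = P·[1/(A₁E₁) + 1/(A₂E₂)].
|α₁ − α₂|·ΔT = 8.4×10⁻⁶ × 40 = 0.000336.
1/(A₁E₁) + 1/(A₂E₂) = 1/(1025×194×10³) + 1/(2325×110×10³) = 8.939×10⁻⁹ N⁻¹.
So P = 0.000336 / 8.939×10⁻⁹ = 37.59 kN.
σ_{stainless steel} = P/A₁ = 37590/1025 = 36.67 MPa, tensile.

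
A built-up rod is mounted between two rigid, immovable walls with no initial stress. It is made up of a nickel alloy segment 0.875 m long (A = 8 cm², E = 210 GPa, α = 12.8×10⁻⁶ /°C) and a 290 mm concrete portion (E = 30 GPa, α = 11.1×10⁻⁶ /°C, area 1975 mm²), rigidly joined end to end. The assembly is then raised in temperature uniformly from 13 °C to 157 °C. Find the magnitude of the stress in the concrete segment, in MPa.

If the supports were absent, the total length change would be Σ αᵢΔT Lᵢ = 12.8×10⁻⁶×144×875 + 11.1×10⁻⁶×144×290 = 2.076 mm.
The rigid supports impose zero overall length change; the single axial force P common to all segments must satisfy P Σ Lᵢ/(AᵢEᵢ) = δ_free.
Σ Lᵢ/(AᵢEᵢ) = 875/(800×210×10³) + 290/(1975×30×10³) = 1.01×10⁻⁵ mm/N.
P = 2.076 / 1.01×10⁻⁵ = 205500 N = 205.5 kN, compressive.
σ_{concrete} = P / A = 205500 / 1975 = 104.1 MPa.

σ ≈ 104 MPa (compressive)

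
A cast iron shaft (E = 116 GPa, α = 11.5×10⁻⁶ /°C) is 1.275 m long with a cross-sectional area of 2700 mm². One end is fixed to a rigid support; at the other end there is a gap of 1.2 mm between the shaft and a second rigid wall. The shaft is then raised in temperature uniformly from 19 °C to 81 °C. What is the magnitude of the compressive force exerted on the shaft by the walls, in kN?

P ≈ 0 kN

Free thermal elongation = αΔT L = 11.5×10⁻⁶ × 62 × 1275 = 0.9091 mm.
Since δ_free = 0.909 mm is less than the 1.2 mm gap, the shaft never touches the wall. No axial force develops.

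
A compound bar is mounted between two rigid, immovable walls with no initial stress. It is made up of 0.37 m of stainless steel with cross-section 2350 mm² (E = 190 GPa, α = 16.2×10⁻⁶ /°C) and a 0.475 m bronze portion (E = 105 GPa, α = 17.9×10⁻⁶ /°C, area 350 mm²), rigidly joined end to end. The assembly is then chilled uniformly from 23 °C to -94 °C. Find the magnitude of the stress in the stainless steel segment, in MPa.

σ ≈ 52.5 MPa (tensile)

If the supports were absent, the total length change would be Σ αᵢΔT Lᵢ = 16.2×10⁻⁶×117×370 + 17.9×10⁻⁶×117×475 = 1.696 mm.
The rigid supports impose zero overall length change; the single axial force P common to all segments must satisfy P Σ Lᵢ/(AᵢEᵢ) = δ_free.
Σ Lᵢ/(AᵢEᵢ) = 370/(2350×190×10³) + 475/(350×105×10³) = 1.375×10⁻⁵ mm/N.
P = 1.696 / 1.375×10⁻⁵ = 123300 N = 123.3 kN, tensile.
σ_{stainless steel} = P / A = 123300 / 2350 = 52.48 MPa.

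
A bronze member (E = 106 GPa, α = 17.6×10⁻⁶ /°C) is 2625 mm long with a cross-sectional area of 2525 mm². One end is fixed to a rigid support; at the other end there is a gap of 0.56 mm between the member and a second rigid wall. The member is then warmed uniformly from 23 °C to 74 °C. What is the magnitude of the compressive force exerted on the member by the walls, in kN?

P ≈ 183 kN

Unrestrained expansion: δ_free = αΔT L = 17.6×10⁻⁶ × 51 × 2625 = 2.356 mm.
This exceeds the 0.56 mm gap, so the wall pushes back. The portion of expansion that must be recovered elastically is δ_free − gap = 2.356 − 0.56 = 1.796 mm.
Compatibility: PL/(AE) = 1.796 mm, so σ = P/A = E × (1.796/2625) = 72.53 MPa.
P = σA = 72.53 × 2525 = 183.1 kN.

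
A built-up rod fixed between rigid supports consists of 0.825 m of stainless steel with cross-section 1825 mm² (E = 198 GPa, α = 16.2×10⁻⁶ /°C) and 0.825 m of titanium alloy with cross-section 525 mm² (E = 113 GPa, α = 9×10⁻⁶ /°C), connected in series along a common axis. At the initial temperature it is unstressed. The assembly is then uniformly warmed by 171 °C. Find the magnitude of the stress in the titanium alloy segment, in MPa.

σ ≈ 418 MPa (compressive)

If the supports were absent, the total length change would be Σ αᵢΔT Lᵢ = 16.2×10⁻⁶×171×825 + 9×10⁻⁶×171×825 = 3.555 mm.
The walls prevent any net length change, so an axial force P (same in every segment) develops. Compatibility: P · Σ Lᵢ/(AᵢEᵢ) = δ_free.
The series flexibility is Σ Lᵢ/(AᵢEᵢ) = 825/(1825×198×10³) + 825/(525×113×10³) = 1.619×10⁻⁵ mm/N.
P = 3.555 / 1.619×10⁻⁵ = 219600 N = 219.6 kN, compressive.
σ_{titanium alloy} = P / A = 219600 / 525 = 418.3 MPa.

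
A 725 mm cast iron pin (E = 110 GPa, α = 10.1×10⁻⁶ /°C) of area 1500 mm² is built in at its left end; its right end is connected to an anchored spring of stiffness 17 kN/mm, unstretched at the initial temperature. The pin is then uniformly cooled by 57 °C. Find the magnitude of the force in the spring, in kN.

If the spring were absent the pin would shorten by αΔT L = 10.1×10⁻⁶ × 57 × 725 = 0.4174 mm.
With a force P in the spring, the elastic change of the pin is PL/(AE) and that of the spring is P/k; compatibility requires their sum to equal δ_free.
P [ L/(AE) + 1/k ] = δ_free → P [ 725/(1500×110×10³) + 1/(17×10³) ] = 0.4174.
P = 0.4174 / 6.322×10⁻⁵ = 6602 N.

P ≈ 6.6 kN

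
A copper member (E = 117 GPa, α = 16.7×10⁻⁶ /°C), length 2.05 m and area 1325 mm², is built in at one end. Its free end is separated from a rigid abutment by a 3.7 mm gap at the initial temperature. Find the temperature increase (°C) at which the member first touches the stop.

Contact occurs when the free expansion equals the gap: αΔT L = 3.7 mm.
ΔT = 3.7 / (16.7×10⁻⁶ × 2050) = 108.1 °C.

ΔT ≈ 108 °C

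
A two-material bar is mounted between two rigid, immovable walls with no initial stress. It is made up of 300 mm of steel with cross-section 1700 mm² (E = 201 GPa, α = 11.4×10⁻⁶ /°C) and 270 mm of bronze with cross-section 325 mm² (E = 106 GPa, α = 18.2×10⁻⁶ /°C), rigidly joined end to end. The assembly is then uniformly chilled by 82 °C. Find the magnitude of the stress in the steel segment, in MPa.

Free thermal contraction of the whole bar: Σ αᵢΔT Lᵢ = 11.4×10⁻⁶×82×300 + 18.2×10⁻⁶×82×270 = 0.6834 mm.
Since the ends are fixed, an axial force P builds up, equal in every segment, with P · Σ Lᵢ/(AᵢEᵢ) = δ_free.
The series flexibility is Σ Lᵢ/(AᵢEᵢ) = 300/(1700×201×10³) + 270/(325×106×10³) = 8.715×10⁻⁶ mm/N.
Hence P = δ_free / Σ(L/AE) = 0.6834/8.715×10⁻⁶ = 78.41 kN (tensile).
σ_{steel} = P / A = 78410 / 1700 = 46.12 MPa.

σ ≈ 46.1 MPa (tensile)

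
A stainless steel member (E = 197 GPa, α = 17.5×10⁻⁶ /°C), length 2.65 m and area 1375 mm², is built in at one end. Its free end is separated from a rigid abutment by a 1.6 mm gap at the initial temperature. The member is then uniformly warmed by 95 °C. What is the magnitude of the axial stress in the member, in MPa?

Free thermal elongation = αΔT L = 17.5×10⁻⁶ × 95 × 2650 = 4.406 mm.
The gap closes (δ_free > 1.6 mm) and the wall then resists a further 4.406 − 1.6 = 2.806 mm of expansion.
That suppressed elongation corresponds to σ = E·Δ/L = 197×10³ × 2.806/2650 = 208.6 MPa.

σ ≈ 209 MPa (compressive)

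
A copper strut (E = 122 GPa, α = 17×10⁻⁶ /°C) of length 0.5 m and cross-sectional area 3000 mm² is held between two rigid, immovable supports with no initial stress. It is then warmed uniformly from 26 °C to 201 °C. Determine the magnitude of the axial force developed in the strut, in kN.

P ≈ 1090 kN (compressive)

The ends cannot move, so σ = EαΔT = 122×10³ × 17×10⁻⁶ × 175 = 362.9 MPa.
Axial force P = σA = 362.9 × 3000 = 1.089×10⁶ N = 1089 kN, compressive.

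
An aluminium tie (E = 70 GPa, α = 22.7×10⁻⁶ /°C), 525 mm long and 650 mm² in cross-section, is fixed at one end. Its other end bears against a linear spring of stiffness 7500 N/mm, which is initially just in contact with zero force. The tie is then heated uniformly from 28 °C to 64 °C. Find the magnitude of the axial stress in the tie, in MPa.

σ ≈ 4.56 MPa (compressive)

If the spring were absent the tie would lengthen by αΔT L = 22.7×10⁻⁶ × 36 × 525 = 0.429 mm.
Let P be the compressive force at the spring. The tie shortens elastically by PL/(AE) and the spring compresses by P/k; together these equal δ_free.
So P = δ_free / [L/(AE) + 1/k] = 0.429 / [ 525/(650×70×10³) + 1/(7500) ].
P = 0.429 / 0.0001449 = 2961 N.
σ = P/A = 2961/650 = 4.556 MPa.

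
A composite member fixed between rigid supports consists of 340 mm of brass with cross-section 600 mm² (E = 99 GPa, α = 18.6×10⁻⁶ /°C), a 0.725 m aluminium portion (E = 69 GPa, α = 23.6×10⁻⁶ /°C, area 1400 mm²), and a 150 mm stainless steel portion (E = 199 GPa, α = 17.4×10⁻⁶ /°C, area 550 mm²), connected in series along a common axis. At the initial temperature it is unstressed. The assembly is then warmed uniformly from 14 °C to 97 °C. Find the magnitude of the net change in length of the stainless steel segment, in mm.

If the supports were absent, the total length change would be Σ αᵢΔT Lᵢ = 18.6×10⁻⁶×83×340 + 23.6×10⁻⁶×83×725 + 17.4×10⁻⁶×83×150 = 2.162 mm.
The walls prevent any net length change, so an axial force P (same in every segment) develops. Compatibility: P · Σ Lᵢ/(AᵢEᵢ) = δ_free.
The series flexibility is Σ Lᵢ/(AᵢEᵢ) = 340/(600×99×10³) + 725/(1400×69×10³) + 150/(550×199×10³) = 1.46×10⁻⁵ mm/N.
Hence P = δ_free / Σ(L/AE) = 2.162/1.46×10⁻⁵ = 148.1 kN (compressive).
For the stainless steel segment, free thermal change = 17.4×10⁻⁶×83×150 = 0.2166 mm and elastic change from P = 148100×150/(550×199×10³) = 0.2029 mm; these oppose, so the net change is 0.0137 mm (segment lengthens).

|ΔL| ≈ 0.0137 mm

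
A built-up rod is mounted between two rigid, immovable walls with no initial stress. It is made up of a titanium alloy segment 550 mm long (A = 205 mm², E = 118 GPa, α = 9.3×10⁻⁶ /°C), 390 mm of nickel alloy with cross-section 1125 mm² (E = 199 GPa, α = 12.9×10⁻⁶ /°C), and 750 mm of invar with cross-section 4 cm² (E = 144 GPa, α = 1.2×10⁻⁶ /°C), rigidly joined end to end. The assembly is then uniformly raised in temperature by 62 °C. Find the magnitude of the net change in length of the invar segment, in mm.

|ΔL| ≈ 0.182 mm

If the supports were absent, the total length change would be Σ αᵢΔT Lᵢ = 9.3×10⁻⁶×62×550 + 12.9×10⁻⁶×62×390 + 1.2×10⁻⁶×62×750 = 0.6849 mm.
The rigid supports impose zero overall length change; the single axial force P common to all segments must satisfy P Σ Lᵢ/(AᵢEᵢ) = δ_free.
The series flexibility is Σ Lᵢ/(AᵢEᵢ) = 550/(205×118×10³) + 390/(1125×199×10³) + 750/(400×144×10³) = 3.75×10⁻⁵ mm/N.
P = 0.6849 / 3.75×10⁻⁵ = 18260 N = 18.26 kN, compressive.
For the invar segment, free thermal change = 1.2×10⁻⁶×62×750 = 0.0558 mm and elastic change from P = 18260×750/(400×144×10³) = 0.2378 mm; these oppose, so the net change is 0.182 mm (segment shortens).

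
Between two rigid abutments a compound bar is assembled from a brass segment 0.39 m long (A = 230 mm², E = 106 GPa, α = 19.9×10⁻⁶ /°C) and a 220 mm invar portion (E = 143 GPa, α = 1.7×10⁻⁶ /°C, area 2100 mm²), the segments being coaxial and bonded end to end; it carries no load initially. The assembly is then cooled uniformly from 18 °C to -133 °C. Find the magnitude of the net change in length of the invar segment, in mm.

Free thermal contraction of the whole bar: Σ αᵢΔT Lᵢ = 19.9×10⁻⁶×151×390 + 1.7×10⁻⁶×151×220 = 1.228 mm.
The rigid supports impose zero overall length change; the single axial force P common to all segments must satisfy P Σ Lᵢ/(AᵢEᵢ) = δ_free.
The series flexibility is Σ Lᵢ/(AᵢEᵢ) = 390/(230×106×10³) + 220/(2100×143×10³) = 1.673×10⁻⁵ mm/N.
Hence P = δ_free / Σ(L/AE) = 1.228/1.673×10⁻⁵ = 73.43 kN (tensile).
For the invar segment, free thermal change = 1.7×10⁻⁶×151×220 = 0.05647 mm and elastic change from P = 73430×220/(2100×143×10³) = 0.05379 mm; these oppose, so the net change is 0.00268 mm (segment shortens).

|ΔL| ≈ 0.00268 mm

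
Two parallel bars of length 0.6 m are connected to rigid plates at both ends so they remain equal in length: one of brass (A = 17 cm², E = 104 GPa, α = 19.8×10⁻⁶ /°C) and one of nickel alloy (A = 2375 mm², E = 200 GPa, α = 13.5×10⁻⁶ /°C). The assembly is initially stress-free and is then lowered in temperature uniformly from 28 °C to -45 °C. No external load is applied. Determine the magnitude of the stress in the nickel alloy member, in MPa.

The brass has the larger α, so on cooling it would change length more than the nickel alloy if both were free. The rigid plates force a common final length, so the brass is put into tension and the nickel alloy into compression, with equal and opposite forces P (no external load).
Equating the net (thermal + elastic) strains gives |α₁ − α₂|·ΔT = P·[1/(A₁E₁) + 1/(A₂E₂)].
|α₁ − α₂|·ΔT = 6.3×10⁻⁶ × 73 = 0.0004599.
1/(A₁E₁) + 1/(A₂E₂) = 1/(1700×104×10³) + 1/(2375×200×10³) = 7.761×10⁻⁹ N⁻¹.
So P = 0.0004599 / 7.761×10⁻⁹ = 59.25 kN.
σ_{nickel alloy} = P/A₂ = 59250/2375 = 24.95 MPa, compressive.

σ ≈ 24.9 MPa (compressive)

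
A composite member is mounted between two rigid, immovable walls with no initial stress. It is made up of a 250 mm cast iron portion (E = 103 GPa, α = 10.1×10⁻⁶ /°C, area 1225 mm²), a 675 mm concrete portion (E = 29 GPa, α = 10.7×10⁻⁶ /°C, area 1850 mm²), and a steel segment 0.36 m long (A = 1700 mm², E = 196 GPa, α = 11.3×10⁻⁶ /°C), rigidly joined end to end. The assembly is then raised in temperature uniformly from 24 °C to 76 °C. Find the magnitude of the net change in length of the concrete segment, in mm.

|ΔL| ≈ 0.202 mm

With the walls removed the bar would change length by δ_free = Σ αᵢΔT Lᵢ = 10.1×10⁻⁶×52×250 + 10.7×10⁻⁶×52×675 + 11.3×10⁻⁶×52×360 = 0.7184 mm.
The rigid supports impose zero overall length change; the single axial force P common to all segments must satisfy P Σ Lᵢ/(AᵢEᵢ) = δ_free.
Σ Lᵢ/(AᵢEᵢ) = 250/(1225×103×10³) + 675/(1850×29×10³) + 360/(1700×196×10³) = 1.564×10⁻⁵ mm/N.
Hence P = δ_free / Σ(L/AE) = 0.7184/1.564×10⁻⁵ = 45.92 kN (compressive).
For the concrete segment, free thermal change = 10.7×10⁻⁶×52×675 = 0.3756 mm and elastic change from P = 45920×675/(1850×29×10³) = 0.5778 mm; these oppose, so the net change is 0.202 mm (segment shortens).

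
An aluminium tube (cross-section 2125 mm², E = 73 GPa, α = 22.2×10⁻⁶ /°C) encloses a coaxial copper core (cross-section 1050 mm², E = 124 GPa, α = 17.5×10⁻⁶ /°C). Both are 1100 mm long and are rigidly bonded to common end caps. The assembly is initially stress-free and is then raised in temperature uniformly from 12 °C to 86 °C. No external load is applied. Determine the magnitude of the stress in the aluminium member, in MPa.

σ ≈ 11.6 MPa (compressive)

Both members must finish at the same length. With the larger α, the aluminium tends to over-expand; the plates restrain it, putting the aluminium in compression and the copper in tension. With no external load the two internal forces are equal and opposite, magnitude P.
Compatibility of the two members (thermal + elastic change equal): (α₁ − α₂)ΔT = P·[1/(A₁E₁) + 1/(A₂E₂)].
|α₁ − α₂|·ΔT = 4.7×10⁻⁶ × 74 = 0.0003478.
1/(A₁E₁) + 1/(A₂E₂) = 1/(2125×73×10³) + 1/(1050×124×10³) = 1.413×10⁻⁸ N⁻¹.
P = 0.0003478 / 1.413×10⁻⁸ = 24620 N = 24.62 kN.
σ_{aluminium} = P/A₁ = 24620/2125 = 11.59 MPa, compressive.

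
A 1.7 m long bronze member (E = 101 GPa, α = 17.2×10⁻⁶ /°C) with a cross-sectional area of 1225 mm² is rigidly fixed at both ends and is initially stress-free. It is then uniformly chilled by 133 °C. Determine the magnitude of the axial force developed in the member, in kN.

With zero net strain, σ = E·αΔT = 101 GPa × 17.2×10⁻⁶ × 133 = 231 MPa.
P = AEαΔT = 1225 × 101×10³ × 17.2×10⁻⁶ × 133 = 283 kN (tensile).

P ≈ 283 kN (tensile)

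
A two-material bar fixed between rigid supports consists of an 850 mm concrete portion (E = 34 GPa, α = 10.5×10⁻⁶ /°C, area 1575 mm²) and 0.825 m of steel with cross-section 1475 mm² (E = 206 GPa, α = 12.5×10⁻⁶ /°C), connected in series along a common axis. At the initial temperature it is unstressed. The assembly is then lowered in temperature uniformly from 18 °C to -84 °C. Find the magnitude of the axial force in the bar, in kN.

P ≈ 106 kN (tensile)

With the walls removed the bar would change length by δ_free = Σ αᵢΔT Lᵢ = 10.5×10⁻⁶×102×850 + 12.5×10⁻⁶×102×825 = 1.962 mm.
The rigid supports impose zero overall length change; the single axial force P common to all segments must satisfy P Σ Lᵢ/(AᵢEᵢ) = δ_free.
The series flexibility is Σ Lᵢ/(AᵢEᵢ) = 850/(1575×34×10³) + 825/(1475×206×10³) = 1.859×10⁻⁵ mm/N.
Hence P = δ_free / Σ(L/AE) = 1.962/1.859×10⁻⁵ = 105.6 kN (tensile).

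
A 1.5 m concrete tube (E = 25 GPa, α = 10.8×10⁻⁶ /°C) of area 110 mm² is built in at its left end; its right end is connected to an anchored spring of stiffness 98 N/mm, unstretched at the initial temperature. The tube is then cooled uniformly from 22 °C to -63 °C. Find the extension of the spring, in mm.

Free thermal contraction: δ_free = αΔT L = 10.8×10⁻⁶ × 85 × 1500 = 1.377 mm.
Let P be the tensile force in the spring. The tube extends elastically by PL/(AE) and the spring stretches by P/k; together these equal δ_free.
So P = δ_free / [L/(AE) + 1/k] = 1.377 / [ 1500/(110×25×10³) + 1/(98) ].
P = 1.377 / 0.01075 = 128.1 N.
Spring extension = P/k = 128.1/(98) = 1.307 mm.

δ ≈ 1.31 mm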